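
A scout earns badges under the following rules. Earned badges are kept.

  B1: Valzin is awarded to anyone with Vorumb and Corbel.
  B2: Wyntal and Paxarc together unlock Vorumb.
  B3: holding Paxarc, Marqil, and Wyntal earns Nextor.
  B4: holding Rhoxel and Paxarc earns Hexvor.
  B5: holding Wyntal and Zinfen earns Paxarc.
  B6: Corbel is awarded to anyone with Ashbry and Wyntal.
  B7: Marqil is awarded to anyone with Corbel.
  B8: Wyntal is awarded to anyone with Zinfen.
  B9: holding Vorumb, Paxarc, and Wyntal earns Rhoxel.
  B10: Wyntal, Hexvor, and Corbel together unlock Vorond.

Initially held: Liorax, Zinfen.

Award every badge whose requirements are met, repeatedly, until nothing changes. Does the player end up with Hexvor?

With Zinfen, Wyntal is earned (B8).
With Wyntal and Zinfen, Paxarc is earned (B5).
With Wyntal and Paxarc, Vorumb is earned (B2).
With Vorumb, Paxarc, and Wyntal, Rhoxel is earned (B9).
With Rhoxel and Paxarc, Hexvor is earned (B4).

Yes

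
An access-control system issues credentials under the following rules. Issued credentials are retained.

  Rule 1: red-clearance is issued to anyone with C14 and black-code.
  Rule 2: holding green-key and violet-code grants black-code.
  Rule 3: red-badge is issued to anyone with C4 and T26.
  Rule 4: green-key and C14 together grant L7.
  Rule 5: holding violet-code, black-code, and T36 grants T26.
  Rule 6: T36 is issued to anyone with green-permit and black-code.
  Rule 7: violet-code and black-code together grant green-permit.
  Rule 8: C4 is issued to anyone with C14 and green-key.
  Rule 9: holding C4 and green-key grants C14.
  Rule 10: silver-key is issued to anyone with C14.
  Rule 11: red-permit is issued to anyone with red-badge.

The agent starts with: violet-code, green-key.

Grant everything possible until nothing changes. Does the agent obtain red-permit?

red-permit would need red-badge (Rule 11), but red-badge is never granted.

No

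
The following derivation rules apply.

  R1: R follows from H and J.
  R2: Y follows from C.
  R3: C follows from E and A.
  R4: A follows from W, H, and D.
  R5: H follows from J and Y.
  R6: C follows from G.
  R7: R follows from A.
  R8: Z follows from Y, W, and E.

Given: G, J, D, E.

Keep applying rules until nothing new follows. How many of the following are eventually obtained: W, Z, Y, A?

1

G holds, so C follows (R6).
C holds, so Y follows (R2).
No rule produces W, and it is not given.
Z would need Y, W, and E (R8), but W is never established.
Y: reached.
A would need W, H, and D (R4), but W is never established.
Reached: Y — 1 of the 4.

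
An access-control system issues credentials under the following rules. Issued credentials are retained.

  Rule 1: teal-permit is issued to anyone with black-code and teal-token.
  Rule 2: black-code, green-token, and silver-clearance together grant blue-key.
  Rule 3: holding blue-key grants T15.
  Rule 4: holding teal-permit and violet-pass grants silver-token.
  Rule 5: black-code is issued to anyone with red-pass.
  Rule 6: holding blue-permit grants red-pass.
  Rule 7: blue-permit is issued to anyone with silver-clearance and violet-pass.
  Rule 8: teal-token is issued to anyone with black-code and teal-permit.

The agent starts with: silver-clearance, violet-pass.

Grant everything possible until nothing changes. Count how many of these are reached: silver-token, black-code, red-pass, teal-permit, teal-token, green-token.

2

Holding silver-clearance and violet-pass grants blue-permit (Rule 7).
Holding blue-permit grants red-pass (Rule 6).
Holding red-pass grants black-code (Rule 5).
silver-token would need teal-permit and violet-pass (Rule 4), but teal-permit is never granted.
black-code: reached.
red-pass: reached.
teal-permit would need black-code and teal-token (Rule 1), but teal-token is never granted.
teal-token would need black-code and teal-permit (Rule 8), but teal-permit is never granted.
No rule produces green-token, and it is not given.
Reached: black-code and red-pass — 2 of the 6.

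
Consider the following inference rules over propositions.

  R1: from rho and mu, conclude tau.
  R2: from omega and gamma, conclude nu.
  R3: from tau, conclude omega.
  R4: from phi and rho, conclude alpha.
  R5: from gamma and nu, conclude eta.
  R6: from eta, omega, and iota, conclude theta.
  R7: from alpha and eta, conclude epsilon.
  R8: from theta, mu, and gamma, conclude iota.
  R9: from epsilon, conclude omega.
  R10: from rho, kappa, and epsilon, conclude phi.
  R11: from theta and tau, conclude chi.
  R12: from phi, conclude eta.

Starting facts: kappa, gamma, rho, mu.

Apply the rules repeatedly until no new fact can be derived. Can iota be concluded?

iota would need theta, mu, and gamma (R8), but theta is never established.

No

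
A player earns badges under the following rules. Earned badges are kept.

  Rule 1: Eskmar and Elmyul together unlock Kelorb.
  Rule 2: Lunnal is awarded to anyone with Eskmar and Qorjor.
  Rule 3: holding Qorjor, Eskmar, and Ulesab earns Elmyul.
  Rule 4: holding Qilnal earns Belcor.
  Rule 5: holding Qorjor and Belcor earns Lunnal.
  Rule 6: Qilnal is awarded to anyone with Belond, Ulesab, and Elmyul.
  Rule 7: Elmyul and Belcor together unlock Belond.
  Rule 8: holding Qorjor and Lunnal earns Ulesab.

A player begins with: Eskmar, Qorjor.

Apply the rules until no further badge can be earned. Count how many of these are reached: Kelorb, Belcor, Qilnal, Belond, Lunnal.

2

With Eskmar and Qorjor, Lunnal is earned (Rule 2).
With Qorjor and Lunnal, Ulesab is earned (Rule 8).
With Qorjor, Eskmar, and Ulesab, Elmyul is earned (Rule 3).
With Eskmar and Elmyul, Kelorb is earned (Rule 1).
Kelorb: reached.
Belcor would need Qilnal (Rule 4), but Qilnal is never earned.
Qilnal would need Belond, Ulesab, and Elmyul (Rule 6), but Belond is never earned.
Belond would need Elmyul and Belcor (Rule 7), but Belcor is never earned.
Lunnal: reached.
Reached: Kelorb and Lunnal — 2 of the 5.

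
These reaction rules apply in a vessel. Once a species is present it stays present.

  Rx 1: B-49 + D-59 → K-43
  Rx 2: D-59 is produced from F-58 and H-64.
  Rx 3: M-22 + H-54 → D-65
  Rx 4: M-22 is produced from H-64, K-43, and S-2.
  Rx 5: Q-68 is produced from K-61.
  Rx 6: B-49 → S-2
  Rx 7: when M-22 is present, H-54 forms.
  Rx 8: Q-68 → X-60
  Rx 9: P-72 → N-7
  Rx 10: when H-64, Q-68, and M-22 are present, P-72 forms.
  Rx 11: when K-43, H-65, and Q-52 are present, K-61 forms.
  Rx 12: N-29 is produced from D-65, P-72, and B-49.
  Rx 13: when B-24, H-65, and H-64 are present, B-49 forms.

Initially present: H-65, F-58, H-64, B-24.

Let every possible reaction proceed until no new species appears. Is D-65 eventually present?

Yes

F-58 and H-64 present → D-59 forms (Rx 2).
B-24, H-65, and H-64 present → B-49 forms (Rx 13).
B-49 present → S-2 forms (Rx 6).
B-49 and D-59 present → K-43 forms (Rx 1).
H-64, K-43, and S-2 present → M-22 forms (Rx 4).
M-22 present → H-54 forms (Rx 7).
M-22 and H-54 present → D-65 forms (Rx 3).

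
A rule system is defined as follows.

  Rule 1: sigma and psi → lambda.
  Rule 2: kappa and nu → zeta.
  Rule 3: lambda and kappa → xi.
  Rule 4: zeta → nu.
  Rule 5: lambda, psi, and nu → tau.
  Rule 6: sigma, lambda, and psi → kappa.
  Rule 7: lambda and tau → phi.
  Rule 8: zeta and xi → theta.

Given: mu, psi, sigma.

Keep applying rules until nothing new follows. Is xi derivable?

Yes

sigma and psi hold, so lambda follows (Rule 1).
From sigma, lambda, and psi, Rule 6 gives kappa.
From lambda and kappa, Rule 3 gives xi.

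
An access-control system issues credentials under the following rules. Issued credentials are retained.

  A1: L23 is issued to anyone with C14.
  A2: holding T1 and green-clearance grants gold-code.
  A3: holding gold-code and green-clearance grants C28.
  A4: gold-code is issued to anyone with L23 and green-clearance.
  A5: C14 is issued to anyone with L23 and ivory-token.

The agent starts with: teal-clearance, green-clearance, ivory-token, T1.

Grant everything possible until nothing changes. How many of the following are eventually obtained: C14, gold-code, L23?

1

Holding T1 and green-clearance grants gold-code (A2).
C14 would need L23 and ivory-token (A5), but L23 is never granted.
gold-code: reached.
L23 would need C14 (A1), but C14 is never granted.
Reached: gold-code — 1 of the 3.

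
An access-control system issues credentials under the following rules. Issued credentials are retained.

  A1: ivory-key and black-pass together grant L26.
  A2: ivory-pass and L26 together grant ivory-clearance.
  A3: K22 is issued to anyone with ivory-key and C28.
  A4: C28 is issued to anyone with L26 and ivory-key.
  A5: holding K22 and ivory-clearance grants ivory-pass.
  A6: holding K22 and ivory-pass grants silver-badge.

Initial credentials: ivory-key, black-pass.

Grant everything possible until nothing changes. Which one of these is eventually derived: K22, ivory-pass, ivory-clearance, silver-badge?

Holding ivory-key and black-pass grants L26 (A1).
Holding L26 and ivory-key grants C28 (A4).
Holding ivory-key and C28 grants K22 (A3).
silver-badge would need K22 and ivory-pass (A6), but ivory-pass is never granted. ivory-clearance would need ivory-pass and L26 (A2), but ivory-pass is never granted. ivory-pass would need K22 and ivory-clearance (A5), but ivory-clearance is never granted.

K22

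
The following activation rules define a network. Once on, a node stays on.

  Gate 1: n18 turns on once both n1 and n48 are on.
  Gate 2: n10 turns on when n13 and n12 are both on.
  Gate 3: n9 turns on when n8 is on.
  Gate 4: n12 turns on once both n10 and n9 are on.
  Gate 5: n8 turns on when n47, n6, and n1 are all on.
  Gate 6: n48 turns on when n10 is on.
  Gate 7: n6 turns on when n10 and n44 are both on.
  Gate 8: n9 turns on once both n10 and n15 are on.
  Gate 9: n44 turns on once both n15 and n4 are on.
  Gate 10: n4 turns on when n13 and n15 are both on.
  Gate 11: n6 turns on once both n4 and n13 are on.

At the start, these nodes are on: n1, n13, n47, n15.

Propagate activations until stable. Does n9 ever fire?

Yes

Gate 10: n13 and n15 on → n4 on.
n4 and n13 are on, so n6 turns on (Gate 11).
n47, n6, and n1 are on, so n8 turns on (Gate 5).
Gate 3: n8 on → n9 on.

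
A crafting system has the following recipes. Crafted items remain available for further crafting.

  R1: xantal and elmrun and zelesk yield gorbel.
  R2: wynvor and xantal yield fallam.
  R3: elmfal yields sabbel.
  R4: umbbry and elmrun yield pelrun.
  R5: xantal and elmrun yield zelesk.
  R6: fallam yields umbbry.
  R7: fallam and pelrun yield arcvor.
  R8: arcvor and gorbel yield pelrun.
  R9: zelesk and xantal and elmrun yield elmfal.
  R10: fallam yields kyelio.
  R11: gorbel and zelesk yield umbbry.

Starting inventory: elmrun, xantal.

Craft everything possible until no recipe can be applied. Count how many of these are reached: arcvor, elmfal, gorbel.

2

xantal and elmrun → zelesk (R5).
zelesk and xantal and elmrun → elmfal (R9).
Using R1, xantal, elmrun, and zelesk make gorbel.
arcvor would need fallam and pelrun (R7), but fallam is never obtained.
elmfal: reached.
gorbel: reached.
Reached: elmfal and gorbel — 2 of the 3.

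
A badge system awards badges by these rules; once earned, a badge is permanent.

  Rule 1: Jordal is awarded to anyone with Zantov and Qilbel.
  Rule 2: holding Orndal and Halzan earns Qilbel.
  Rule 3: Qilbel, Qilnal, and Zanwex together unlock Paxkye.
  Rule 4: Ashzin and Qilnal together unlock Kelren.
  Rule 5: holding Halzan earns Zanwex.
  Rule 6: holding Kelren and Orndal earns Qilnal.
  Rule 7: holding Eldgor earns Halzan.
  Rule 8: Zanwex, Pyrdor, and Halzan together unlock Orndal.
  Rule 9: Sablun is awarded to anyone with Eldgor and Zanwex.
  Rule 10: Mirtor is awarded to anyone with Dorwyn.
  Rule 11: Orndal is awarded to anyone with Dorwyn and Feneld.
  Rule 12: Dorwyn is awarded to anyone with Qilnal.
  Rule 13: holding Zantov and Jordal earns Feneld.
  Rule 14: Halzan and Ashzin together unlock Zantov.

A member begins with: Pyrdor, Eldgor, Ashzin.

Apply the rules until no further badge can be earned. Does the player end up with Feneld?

With Eldgor, Halzan is earned (Rule 7).
With Halzan, Zanwex is earned (Rule 5).
With Halzan and Ashzin, Zantov is earned (Rule 14).
With Zanwex, Pyrdor, and Halzan, Orndal is earned (Rule 8).
With Orndal and Halzan, Qilbel is earned (Rule 2).
With Zantov and Qilbel, Jordal is earned (Rule 1).
With Zantov and Jordal, Feneld is earned (Rule 13).

Yes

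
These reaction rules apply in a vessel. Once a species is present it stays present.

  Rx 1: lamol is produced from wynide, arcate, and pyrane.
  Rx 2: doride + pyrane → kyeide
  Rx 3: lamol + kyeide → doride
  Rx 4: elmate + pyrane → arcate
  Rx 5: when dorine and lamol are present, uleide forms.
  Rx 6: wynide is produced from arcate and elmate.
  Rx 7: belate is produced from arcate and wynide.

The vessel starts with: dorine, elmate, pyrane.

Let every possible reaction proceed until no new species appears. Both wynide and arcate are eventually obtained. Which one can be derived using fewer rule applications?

arcate: elmate and pyrane present → arcate forms (Rx 4). [1 rule application]
wynide: elmate and pyrane present → arcate forms (Rx 4). arcate and elmate present → wynide forms (Rx 6). [2 rule applications]
arcate needs fewer.

arcate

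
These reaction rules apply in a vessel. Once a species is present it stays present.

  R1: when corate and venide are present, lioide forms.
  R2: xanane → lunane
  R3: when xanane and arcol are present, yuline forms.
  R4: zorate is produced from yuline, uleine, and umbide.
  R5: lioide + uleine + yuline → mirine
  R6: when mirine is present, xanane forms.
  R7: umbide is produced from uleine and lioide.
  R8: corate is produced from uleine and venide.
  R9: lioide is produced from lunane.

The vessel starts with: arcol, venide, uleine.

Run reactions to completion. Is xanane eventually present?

xanane would need mirine (R6), but mirine never forms.

No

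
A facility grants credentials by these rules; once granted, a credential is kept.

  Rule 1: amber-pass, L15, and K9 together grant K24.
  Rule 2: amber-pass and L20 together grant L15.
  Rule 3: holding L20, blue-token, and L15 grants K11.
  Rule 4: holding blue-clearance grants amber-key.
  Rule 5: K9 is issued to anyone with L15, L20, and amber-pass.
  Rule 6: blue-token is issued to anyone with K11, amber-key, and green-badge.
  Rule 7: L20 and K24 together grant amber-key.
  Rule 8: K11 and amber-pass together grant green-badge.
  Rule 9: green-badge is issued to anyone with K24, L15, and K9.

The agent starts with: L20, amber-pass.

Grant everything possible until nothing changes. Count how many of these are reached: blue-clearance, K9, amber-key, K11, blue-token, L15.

3

Holding amber-pass and L20 grants L15 (Rule 2).
Holding L15, L20, and amber-pass grants K9 (Rule 5).
Holding amber-pass, L15, and K9 grants K24 (Rule 1).
Holding L20 and K24 grants amber-key (Rule 7).
No rule produces blue-clearance, and it is not given.
K9: reached.
amber-key: reached.
K11 would need L20, blue-token, and L15 (Rule 3), but blue-token is never granted.
blue-token would need K11, amber-key, and green-badge (Rule 6), but K11 is never granted.
L15: reached.
Reached: K9, amber-key, and L15 — 3 of the 6.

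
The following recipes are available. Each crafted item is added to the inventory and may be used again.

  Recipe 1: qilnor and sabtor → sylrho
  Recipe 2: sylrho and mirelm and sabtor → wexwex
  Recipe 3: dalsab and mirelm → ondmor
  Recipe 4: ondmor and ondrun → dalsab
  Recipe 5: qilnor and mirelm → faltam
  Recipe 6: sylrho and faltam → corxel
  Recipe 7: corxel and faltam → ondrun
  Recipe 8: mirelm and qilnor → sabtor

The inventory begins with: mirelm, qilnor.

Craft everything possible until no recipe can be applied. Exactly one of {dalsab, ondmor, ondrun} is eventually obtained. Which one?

qilnor and mirelm → faltam (Recipe 5).
mirelm and qilnor → sabtor (Recipe 8).
qilnor and sabtor → sylrho (Recipe 1).
Using Recipe 6, sylrho and faltam make corxel.
Using Recipe 7, corxel and faltam make ondrun.
ondmor would need dalsab and mirelm (Recipe 3), but dalsab is never obtained. dalsab would need ondmor and ondrun (Recipe 4), but ondmor is never obtained.

ondrun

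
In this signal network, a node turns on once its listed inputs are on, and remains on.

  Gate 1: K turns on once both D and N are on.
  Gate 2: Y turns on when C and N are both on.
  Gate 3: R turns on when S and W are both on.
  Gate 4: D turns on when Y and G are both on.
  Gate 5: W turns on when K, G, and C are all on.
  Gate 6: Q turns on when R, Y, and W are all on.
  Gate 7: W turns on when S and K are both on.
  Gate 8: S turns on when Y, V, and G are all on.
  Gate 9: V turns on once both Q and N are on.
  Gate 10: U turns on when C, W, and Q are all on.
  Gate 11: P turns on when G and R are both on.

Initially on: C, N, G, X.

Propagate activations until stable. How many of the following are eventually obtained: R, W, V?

1

C and N are on, so Y turns on (Gate 2).
Y and G are on, so D turns on (Gate 4).
D and N are on, so K turns on (Gate 1).
Gate 5: K, G, and C on → W on.
R would need S and W (Gate 3), but S never turns on.
W: reached.
V would need Q and N (Gate 9), but Q never turns on.
Reached: W — 1 of the 3.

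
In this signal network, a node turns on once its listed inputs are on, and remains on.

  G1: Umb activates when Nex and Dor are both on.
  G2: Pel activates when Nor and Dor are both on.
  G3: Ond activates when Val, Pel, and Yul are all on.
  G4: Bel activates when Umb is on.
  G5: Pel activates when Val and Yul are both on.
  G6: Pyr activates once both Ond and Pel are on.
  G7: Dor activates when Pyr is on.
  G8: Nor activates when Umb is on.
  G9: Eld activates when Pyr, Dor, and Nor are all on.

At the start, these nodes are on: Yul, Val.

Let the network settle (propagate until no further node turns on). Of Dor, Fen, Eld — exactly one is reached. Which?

Val and Yul are on, so Pel activates (G5).
G3: Val, Pel, and Yul on → Ond on.
Ond and Pel are on, so Pyr activates (G6).
G7: Pyr on → Dor on.
Eld would need Pyr, Dor, and Nor (G9), but Nor never turns on. No rule produces Fen, and it is not given.

Dor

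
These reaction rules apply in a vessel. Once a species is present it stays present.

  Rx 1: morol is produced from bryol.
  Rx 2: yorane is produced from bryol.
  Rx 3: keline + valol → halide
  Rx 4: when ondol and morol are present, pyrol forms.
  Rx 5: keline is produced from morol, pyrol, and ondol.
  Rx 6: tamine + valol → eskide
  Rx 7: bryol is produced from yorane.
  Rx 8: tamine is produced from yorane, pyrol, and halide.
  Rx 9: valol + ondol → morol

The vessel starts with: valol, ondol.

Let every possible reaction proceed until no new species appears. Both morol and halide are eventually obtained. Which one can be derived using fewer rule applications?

morol

morol: valol and ondol present → morol forms (Rx 9). [1 rule application]
halide: valol and ondol present → morol forms (Rx 9). ondol and morol present → pyrol forms (Rx 4). morol, pyrol, and ondol present → keline forms (Rx 5). keline and valol present → halide forms (Rx 3). [4 rule applications]
morol needs fewer.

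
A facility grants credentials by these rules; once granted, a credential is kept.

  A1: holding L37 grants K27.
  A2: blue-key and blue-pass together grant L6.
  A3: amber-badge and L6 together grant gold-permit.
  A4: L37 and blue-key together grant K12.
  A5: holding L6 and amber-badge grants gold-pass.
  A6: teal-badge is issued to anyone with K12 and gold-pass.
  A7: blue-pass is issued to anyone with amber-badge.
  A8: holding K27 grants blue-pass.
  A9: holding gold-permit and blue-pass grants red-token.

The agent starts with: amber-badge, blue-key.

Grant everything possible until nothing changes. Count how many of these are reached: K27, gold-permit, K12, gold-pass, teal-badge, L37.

Holding amber-badge grants blue-pass (A7).
Holding blue-key and blue-pass grants L6 (A2).
Holding amber-badge and L6 grants gold-permit (A3).
Holding L6 and amber-badge grants gold-pass (A5).
K27 would need L37 (A1), but L37 is never granted.
gold-permit: reached.
K12 would need L37 and blue-key (A4), but L37 is never granted.
gold-pass: reached.
teal-badge would need K12 and gold-pass (A6), but K12 is never granted.
No rule produces L37, and it is not given.
Reached: gold-permit and gold-pass — 2 of the 6.

2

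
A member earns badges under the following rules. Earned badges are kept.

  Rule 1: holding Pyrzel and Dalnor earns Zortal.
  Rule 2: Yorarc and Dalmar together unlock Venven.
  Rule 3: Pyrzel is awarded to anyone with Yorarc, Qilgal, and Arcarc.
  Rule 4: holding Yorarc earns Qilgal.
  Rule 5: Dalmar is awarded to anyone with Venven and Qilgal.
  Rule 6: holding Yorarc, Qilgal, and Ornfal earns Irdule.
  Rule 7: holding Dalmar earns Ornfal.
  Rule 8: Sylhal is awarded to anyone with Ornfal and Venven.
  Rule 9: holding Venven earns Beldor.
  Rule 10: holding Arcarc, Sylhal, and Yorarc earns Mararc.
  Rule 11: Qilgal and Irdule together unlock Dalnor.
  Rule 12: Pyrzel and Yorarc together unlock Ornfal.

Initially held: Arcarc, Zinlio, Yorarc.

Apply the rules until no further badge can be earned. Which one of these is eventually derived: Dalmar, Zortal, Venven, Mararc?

Zortal

With Yorarc, Qilgal is earned (Rule 4).
With Yorarc, Qilgal, and Arcarc, Pyrzel is earned (Rule 3).
With Pyrzel and Yorarc, Ornfal is earned (Rule 12).
With Yorarc, Qilgal, and Ornfal, Irdule is earned (Rule 6).
With Qilgal and Irdule, Dalnor is earned (Rule 11).
With Pyrzel and Dalnor, Zortal is earned (Rule 1).
Mararc would need Arcarc, Sylhal, and Yorarc (Rule 10), but Sylhal is never earned. Venven would need Yorarc and Dalmar (Rule 2), but Dalmar is never earned. Dalmar would need Venven and Qilgal (Rule 5), but Venven is never earned.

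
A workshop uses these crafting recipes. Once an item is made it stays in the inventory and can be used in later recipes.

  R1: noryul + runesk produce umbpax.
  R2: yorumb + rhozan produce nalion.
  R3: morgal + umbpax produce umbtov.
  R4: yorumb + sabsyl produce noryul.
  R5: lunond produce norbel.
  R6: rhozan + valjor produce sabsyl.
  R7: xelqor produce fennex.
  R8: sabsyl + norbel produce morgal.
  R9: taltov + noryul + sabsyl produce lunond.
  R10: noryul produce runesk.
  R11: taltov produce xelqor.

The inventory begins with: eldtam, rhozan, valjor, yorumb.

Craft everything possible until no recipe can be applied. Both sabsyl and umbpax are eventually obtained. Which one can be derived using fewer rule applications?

sabsyl

sabsyl: rhozan + valjor → sabsyl (R6). [1 rule application]
umbpax: rhozan + valjor → sabsyl (R6). yorumb + sabsyl → noryul (R4). noryul → runesk (R10). Using R1, noryul and runesk make umbpax. [4 rule applications]
sabsyl needs fewer.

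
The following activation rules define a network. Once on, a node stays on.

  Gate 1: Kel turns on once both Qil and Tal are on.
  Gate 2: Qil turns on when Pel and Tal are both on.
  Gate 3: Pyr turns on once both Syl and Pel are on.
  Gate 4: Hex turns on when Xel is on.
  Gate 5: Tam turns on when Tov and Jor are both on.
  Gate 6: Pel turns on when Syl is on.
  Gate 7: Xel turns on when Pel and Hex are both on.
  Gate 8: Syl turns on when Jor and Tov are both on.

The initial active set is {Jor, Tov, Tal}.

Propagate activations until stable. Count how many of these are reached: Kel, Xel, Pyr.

2

Jor and Tov are on, so Syl turns on (Gate 8).
Syl is on, so Pel turns on (Gate 6).
Gate 3: Syl and Pel on → Pyr on.
Gate 2: Pel and Tal on → Qil on.
Gate 1: Qil and Tal on → Kel on.
Kel: reached.
Xel would need Pel and Hex (Gate 7), but Hex never turns on.
Pyr: reached.
Reached: Kel and Pyr — 2 of the 3.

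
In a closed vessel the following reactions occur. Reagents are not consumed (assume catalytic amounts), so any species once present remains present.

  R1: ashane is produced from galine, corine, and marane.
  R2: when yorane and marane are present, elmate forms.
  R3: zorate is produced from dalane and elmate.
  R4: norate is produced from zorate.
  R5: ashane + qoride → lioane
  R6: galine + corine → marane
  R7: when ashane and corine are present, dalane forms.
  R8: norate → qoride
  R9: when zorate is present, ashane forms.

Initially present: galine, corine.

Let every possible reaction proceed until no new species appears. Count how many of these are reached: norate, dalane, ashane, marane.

galine and corine present → marane forms (R6).
galine, corine, and marane present → ashane forms (R1).
ashane and corine present → dalane forms (R7).
norate would need zorate (R4), but zorate never forms.
dalane: reached.
ashane: reached.
marane: reached.
Reached: dalane, ashane, and marane — 3 of the 4.

3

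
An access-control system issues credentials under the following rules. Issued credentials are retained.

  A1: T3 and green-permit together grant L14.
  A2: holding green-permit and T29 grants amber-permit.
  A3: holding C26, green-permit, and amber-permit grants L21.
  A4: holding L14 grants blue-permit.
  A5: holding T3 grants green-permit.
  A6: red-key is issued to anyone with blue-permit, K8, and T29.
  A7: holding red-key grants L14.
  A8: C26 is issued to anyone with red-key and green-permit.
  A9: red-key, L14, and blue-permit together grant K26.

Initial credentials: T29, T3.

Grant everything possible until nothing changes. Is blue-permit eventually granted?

Holding T3 grants green-permit (A5).
Holding T3 and green-permit grants L14 (A1).
Holding L14 grants blue-permit (A4).

Yes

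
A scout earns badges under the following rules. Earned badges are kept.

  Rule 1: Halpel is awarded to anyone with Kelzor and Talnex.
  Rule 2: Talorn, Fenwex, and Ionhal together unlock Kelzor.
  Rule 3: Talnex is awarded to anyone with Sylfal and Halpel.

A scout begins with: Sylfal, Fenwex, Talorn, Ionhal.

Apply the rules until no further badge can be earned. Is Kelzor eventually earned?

With Talorn, Fenwex, and Ionhal, Kelzor is earned (Rule 2).

Yes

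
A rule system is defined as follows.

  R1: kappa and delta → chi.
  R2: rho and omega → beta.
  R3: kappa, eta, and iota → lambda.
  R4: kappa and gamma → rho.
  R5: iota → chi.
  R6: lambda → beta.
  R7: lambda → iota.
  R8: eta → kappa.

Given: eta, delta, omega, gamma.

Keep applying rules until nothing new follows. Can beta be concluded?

Yes

eta holds, so kappa follows (R8).
From kappa and gamma, R4 gives rho.
From rho and omega, R2 gives beta.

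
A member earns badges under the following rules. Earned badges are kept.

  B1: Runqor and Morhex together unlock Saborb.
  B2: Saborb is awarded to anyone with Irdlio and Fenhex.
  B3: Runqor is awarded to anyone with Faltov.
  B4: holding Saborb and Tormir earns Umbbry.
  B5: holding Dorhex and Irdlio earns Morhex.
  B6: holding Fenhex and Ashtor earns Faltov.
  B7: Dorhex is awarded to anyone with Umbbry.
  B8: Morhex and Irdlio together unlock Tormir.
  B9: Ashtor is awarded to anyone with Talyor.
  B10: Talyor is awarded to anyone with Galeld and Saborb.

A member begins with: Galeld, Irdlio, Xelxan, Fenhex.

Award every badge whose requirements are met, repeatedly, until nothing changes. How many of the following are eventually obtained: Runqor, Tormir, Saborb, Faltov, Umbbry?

With Irdlio and Fenhex, Saborb is earned (B2).
With Galeld and Saborb, Talyor is earned (B10).
With Talyor, Ashtor is earned (B9).
With Fenhex and Ashtor, Faltov is earned (B6).
With Faltov, Runqor is earned (B3).
Runqor: reached.
Tormir would need Morhex and Irdlio (B8), but Morhex is never earned.
Saborb: reached.
Faltov: reached.
Umbbry would need Saborb and Tormir (B4), but Tormir is never earned.
Reached: Runqor, Saborb, and Faltov — 3 of the 5.

3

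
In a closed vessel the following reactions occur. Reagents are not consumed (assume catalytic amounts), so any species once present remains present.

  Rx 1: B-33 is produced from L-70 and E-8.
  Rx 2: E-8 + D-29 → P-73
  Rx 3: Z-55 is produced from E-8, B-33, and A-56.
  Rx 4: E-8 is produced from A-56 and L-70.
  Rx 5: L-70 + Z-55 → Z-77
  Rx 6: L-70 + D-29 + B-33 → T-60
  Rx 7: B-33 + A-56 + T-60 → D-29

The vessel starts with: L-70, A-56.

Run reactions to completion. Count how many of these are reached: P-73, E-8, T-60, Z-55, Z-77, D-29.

3

A-56 and L-70 present → E-8 forms (Rx 4).
L-70 and E-8 present → B-33 forms (Rx 1).
E-8, B-33, and A-56 present → Z-55 forms (Rx 3).
L-70 and Z-55 present → Z-77 forms (Rx 5).
P-73 would need E-8 and D-29 (Rx 2), but D-29 never forms.
E-8: reached.
T-60 would need L-70, D-29, and B-33 (Rx 6), but D-29 never forms.
Z-55: reached.
Z-77: reached.
D-29 would need B-33, A-56, and T-60 (Rx 7), but T-60 never forms.
Reached: E-8, Z-55, and Z-77 — 3 of the 6.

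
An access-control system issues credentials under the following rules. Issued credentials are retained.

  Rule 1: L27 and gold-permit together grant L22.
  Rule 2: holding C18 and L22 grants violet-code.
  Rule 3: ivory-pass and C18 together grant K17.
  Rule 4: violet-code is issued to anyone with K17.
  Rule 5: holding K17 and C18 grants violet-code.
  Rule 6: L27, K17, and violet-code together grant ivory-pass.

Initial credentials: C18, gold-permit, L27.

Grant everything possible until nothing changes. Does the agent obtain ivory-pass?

ivory-pass would need L27, K17, and violet-code (Rule 6), but K17 is never granted.

No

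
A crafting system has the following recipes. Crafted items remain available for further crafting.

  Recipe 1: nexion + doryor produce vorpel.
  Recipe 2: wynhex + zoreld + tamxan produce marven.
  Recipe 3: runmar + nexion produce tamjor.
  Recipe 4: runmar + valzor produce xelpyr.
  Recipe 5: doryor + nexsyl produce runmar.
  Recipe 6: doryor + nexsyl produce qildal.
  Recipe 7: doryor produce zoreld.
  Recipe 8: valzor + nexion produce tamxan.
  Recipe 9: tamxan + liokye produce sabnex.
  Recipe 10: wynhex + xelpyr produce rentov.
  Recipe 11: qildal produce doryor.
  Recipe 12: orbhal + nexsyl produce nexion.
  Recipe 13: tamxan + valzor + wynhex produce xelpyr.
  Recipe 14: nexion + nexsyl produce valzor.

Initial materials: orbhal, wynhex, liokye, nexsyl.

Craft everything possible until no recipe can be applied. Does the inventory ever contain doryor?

doryor would need qildal (Recipe 11), but qildal is never obtained.

No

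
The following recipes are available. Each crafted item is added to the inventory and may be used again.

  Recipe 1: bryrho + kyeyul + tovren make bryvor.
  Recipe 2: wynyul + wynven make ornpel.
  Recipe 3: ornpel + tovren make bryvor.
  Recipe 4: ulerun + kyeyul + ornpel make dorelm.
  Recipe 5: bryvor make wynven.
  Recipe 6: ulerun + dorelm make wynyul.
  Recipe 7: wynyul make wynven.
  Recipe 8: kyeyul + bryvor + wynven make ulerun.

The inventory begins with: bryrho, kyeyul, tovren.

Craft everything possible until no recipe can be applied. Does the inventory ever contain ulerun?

Using Recipe 1, bryrho, kyeyul, and tovren make bryvor.
bryvor → wynven (Recipe 5).
kyeyul + bryvor + wynven → ulerun (Recipe 8).

Yes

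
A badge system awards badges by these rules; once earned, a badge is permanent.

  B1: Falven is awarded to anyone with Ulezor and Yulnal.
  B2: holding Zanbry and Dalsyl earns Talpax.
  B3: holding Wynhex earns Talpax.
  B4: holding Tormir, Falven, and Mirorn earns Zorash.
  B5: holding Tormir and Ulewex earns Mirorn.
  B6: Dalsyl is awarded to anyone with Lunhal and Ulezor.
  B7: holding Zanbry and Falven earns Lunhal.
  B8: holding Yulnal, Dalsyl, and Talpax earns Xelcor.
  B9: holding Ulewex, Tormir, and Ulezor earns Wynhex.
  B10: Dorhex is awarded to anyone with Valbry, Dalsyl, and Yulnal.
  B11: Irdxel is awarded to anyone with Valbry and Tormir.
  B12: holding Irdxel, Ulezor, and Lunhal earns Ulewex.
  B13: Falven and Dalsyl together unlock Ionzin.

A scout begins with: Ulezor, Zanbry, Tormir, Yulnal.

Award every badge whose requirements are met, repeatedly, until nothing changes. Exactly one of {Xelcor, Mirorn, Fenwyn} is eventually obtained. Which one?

With Ulezor and Yulnal, Falven is earned (B1).
With Zanbry and Falven, Lunhal is earned (B7).
With Lunhal and Ulezor, Dalsyl is earned (B6).
With Zanbry and Dalsyl, Talpax is earned (B2).
With Yulnal, Dalsyl, and Talpax, Xelcor is earned (B8).
No rule produces Fenwyn, and it is not given. Mirorn would need Tormir and Ulewex (B5), but Ulewex is never earned.

Xelcor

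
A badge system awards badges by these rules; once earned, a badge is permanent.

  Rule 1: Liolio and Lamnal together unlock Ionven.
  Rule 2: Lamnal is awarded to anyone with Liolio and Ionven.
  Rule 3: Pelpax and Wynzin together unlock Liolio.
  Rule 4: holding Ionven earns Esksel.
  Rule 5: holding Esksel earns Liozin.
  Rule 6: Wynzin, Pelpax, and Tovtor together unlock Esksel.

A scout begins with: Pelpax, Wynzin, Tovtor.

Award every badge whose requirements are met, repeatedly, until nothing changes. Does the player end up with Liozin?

Yes

With Wynzin, Pelpax, and Tovtor, Esksel is earned (Rule 6).
With Esksel, Liozin is earned (Rule 5).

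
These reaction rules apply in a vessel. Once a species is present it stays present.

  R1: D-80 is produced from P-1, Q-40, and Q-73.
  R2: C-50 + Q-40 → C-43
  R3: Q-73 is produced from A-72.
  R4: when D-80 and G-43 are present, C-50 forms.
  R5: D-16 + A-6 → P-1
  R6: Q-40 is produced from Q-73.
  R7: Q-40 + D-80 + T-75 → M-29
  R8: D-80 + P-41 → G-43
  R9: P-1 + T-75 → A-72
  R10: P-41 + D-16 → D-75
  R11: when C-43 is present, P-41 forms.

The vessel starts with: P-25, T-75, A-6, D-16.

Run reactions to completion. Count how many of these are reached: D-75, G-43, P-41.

0

D-75 would need P-41 and D-16 (R10), but P-41 never forms.
G-43 would need D-80 and P-41 (R8), but P-41 never forms.
P-41 would need C-43 (R11), but C-43 never forms.
None of the 3 are reached.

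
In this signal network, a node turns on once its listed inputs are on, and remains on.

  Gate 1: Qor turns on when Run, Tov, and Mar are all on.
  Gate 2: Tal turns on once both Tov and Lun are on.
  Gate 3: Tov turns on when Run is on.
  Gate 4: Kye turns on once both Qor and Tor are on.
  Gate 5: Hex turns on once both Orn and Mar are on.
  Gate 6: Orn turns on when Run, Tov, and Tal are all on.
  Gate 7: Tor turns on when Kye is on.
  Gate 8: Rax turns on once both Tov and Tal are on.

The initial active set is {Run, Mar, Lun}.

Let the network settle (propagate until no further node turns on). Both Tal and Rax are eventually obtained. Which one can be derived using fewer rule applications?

Tal

Tal: Gate 3: Run on → Tov on. Tov and Lun are on, so Tal turns on (Gate 2). [2 rule applications]
Rax: Gate 3: Run on → Tov on. Gate 2: Tov and Lun on → Tal on. Tov and Tal are on, so Rax turns on (Gate 8). [3 rule applications]
Tal needs fewer.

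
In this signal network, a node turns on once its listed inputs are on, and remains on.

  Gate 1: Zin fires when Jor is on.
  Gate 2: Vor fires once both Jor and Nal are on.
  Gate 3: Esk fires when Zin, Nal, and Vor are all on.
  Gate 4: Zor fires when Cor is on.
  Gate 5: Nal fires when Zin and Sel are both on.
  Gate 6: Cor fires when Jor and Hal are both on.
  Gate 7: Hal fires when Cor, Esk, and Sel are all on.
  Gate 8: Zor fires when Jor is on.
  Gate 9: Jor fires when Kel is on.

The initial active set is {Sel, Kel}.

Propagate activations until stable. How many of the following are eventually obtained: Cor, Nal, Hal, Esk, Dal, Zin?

3

Kel is on, so Jor fires (Gate 9).
Gate 1: Jor on → Zin on.
Gate 5: Zin and Sel on → Nal on.
Jor and Nal are on, so Vor fires (Gate 2).
Gate 3: Zin, Nal, and Vor on → Esk on.
Cor would need Jor and Hal (Gate 6), but Hal never turns on.
Nal: reached.
Hal would need Cor, Esk, and Sel (Gate 7), but Cor never turns on.
Esk: reached.
No rule produces Dal, and it is not given.
Zin: reached.
Reached: Nal, Esk, and Zin — 3 of the 6.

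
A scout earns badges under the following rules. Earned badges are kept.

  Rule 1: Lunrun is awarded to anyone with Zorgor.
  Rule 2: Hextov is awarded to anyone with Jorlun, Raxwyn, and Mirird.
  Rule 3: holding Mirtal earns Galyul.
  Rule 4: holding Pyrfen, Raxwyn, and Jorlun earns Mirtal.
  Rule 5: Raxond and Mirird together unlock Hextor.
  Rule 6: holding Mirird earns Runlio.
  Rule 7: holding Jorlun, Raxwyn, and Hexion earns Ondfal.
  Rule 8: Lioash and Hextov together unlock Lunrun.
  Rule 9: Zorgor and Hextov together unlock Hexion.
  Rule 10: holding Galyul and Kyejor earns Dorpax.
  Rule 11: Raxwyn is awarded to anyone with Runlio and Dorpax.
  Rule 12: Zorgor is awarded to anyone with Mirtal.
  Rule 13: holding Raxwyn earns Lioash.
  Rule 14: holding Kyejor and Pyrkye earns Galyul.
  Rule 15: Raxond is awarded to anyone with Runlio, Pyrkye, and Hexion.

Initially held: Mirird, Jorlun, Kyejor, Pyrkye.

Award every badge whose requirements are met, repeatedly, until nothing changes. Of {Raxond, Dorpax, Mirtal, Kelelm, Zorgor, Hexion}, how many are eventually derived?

1

With Kyejor and Pyrkye, Galyul is earned (Rule 14).
With Galyul and Kyejor, Dorpax is earned (Rule 10).
Raxond would need Runlio, Pyrkye, and Hexion (Rule 15), but Hexion is never earned.
Dorpax: reached.
Mirtal would need Pyrfen, Raxwyn, and Jorlun (Rule 4), but Pyrfen is never earned.
No rule produces Kelelm, and it is not given.
Zorgor would need Mirtal (Rule 12), but Mirtal is never earned.
Hexion would need Zorgor and Hextov (Rule 9), but Zorgor is never earned.
Reached: Dorpax — 1 of the 6.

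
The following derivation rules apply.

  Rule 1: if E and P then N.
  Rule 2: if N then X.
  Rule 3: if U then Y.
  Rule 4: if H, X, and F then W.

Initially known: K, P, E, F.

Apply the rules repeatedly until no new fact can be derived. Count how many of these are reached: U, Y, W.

0

No rule produces U, and it is not given.
Y would need U (Rule 3), but U is never established.
W would need H, X, and F (Rule 4), but H is never established.
None of the 3 are reached.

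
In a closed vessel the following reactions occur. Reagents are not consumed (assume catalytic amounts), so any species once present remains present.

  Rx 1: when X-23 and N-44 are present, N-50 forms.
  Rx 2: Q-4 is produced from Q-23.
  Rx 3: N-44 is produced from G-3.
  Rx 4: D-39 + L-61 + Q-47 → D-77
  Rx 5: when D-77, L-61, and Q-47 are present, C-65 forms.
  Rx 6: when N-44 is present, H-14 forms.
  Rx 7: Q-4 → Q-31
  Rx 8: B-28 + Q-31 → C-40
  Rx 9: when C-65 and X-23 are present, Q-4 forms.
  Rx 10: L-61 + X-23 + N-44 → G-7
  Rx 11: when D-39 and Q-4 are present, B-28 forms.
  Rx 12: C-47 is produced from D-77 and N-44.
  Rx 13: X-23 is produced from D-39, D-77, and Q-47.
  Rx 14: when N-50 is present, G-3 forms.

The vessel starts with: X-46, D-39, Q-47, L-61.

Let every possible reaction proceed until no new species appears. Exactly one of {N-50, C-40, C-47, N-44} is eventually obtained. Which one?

D-39, L-61, and Q-47 present → D-77 forms (Rx 4).
D-39, D-77, and Q-47 present → X-23 forms (Rx 13).
D-77, L-61, and Q-47 present → C-65 forms (Rx 5).
C-65 and X-23 present → Q-4 forms (Rx 9).
Q-4 present → Q-31 forms (Rx 7).
D-39 and Q-4 present → B-28 forms (Rx 11).
B-28 and Q-31 present → C-40 forms (Rx 8).
N-44 would need G-3 (Rx 3), but G-3 never forms. C-47 would need D-77 and N-44 (Rx 12), but N-44 never forms. N-50 would need X-23 and N-44 (Rx 1), but N-44 never forms.

C-40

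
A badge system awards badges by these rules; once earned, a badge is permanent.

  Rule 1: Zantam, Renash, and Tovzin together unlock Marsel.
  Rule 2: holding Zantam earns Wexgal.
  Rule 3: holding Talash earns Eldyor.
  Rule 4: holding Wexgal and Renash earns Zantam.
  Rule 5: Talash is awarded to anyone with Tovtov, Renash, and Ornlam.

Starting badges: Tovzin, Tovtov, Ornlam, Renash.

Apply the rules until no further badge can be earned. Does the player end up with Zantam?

No

Zantam would need Wexgal and Renash (Rule 4), but Wexgal is never earned.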